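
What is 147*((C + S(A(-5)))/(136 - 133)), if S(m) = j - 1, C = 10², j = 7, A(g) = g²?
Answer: 5194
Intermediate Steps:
C = 100
S(m) = 6 (S(m) = 7 - 1 = 6)
147*((C + S(A(-5)))/(136 - 133)) = 147*((100 + 6)/(136 - 133)) = 147*(106/3) = 5194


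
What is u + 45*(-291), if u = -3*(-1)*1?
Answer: -13092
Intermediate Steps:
u = 3 (u = 3*1 = 3)
u + 45*(-291) = 3 + 45*(-291) = 3 - 13095 = -13092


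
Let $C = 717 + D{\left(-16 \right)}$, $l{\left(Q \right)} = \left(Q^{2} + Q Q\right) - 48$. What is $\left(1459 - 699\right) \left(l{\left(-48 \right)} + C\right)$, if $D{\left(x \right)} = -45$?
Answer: $3976320$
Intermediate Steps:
$l{\left(Q \right)} = -48 + 2 Q^{2}$ ($l{\left(Q \right)} = \left(Q^{2} + Q^{2}\right) - 48 = 2 Q^{2} - 48 = -48 + 2 Q^{2}$)
$C = 672$ ($C = 717 - 45 = 672$)
$\left(1459 - 699\right) \left(l{\left(-48 \right)} + C\right) = \left(1459 - 699\right) \left(\left(-48 + 2 \left(-48\right)^{2}\right) + 672\right) = 760 \left(\left(-48 + 2 \cdot 2304\right) + 672\right) = 760 \left(\left(-48 + 4608\right) + 672\right) = 760 \left(4560 + 672\right) = 760 \cdot 5232 = 3976320$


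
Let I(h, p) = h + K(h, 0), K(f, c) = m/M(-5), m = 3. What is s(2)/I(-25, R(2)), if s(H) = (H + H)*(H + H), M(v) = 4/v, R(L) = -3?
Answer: -64/115 ≈ -0.55652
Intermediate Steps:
s(H) = 4*H² (s(H) = (2*H)*(2*H) = 4*H²)
K(f, c) = -15/4 (K(f, c) = 3/((4/(-5))) = 3/((4*(-⅕))) = 3/(-⅘) = 3*(-5/4) = -15/4)
I(h, p) = -15/4 + h (I(h, p) = h - 15/4 = -15/4 + h)
s(2)/I(-25, R(2)) = (4*2²)/(-15/4 - 25) = (4*4)/(-115/4) = 16*(-4/115) = -64/115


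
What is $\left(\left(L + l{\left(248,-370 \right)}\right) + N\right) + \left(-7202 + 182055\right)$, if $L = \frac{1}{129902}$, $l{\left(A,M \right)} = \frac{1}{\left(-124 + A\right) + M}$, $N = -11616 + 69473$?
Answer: $\frac{1859113874416}{7988973} \approx 2.3271 \cdot 10^{5}$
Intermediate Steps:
$N = 57857$
$l{\left(A,M \right)} = \frac{1}{-124 + A + M}$
$L = \frac{1}{129902} \approx 7.6981 \cdot 10^{-6}$
$\left(\left(L + l{\left(248,-370 \right)}\right) + N\right) + \left(-7202 + 182055\right) = \left(\left(\frac{1}{129902} + \frac{1}{-124 + 248 - 370}\right) + 57857\right) + \left(-7202 + 182055\right) = \left(\left(\frac{1}{129902} + \frac{1}{-246}\right) + 57857\right) + 174853 = \left(\left(\frac{1}{129902} - \frac{1}{246}\right) + 57857\right) + 174853 = \left(- \frac{32414}{7988973} + 57857\right) + 174853 = \frac{462217978447}{7988973} + 174853 = \frac{1859113874416}{7988973}$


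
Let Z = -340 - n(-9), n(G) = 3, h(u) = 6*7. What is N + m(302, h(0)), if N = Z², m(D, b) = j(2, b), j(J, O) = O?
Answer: 117691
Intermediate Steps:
h(u) = 42
m(D, b) = b
Z = -343 (Z = -340 - 1*3 = -340 - 3 = -343)
N = 117649 (N = (-343)² = 117649)
N + m(302, h(0)) = 117649 + 42 = 117691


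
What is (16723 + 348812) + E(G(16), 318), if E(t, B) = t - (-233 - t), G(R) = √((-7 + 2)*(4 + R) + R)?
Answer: 365768 + 4*I*√21 ≈ 3.6577e+5 + 18.33*I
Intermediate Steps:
G(R) = √(-20 - 4*R) (G(R) = √(-5*(4 + R) + R) = √((-20 - 5*R) + R) = √(-20 - 4*R))
E(t, B) = 233 + 2*t (E(t, B) = t + (233 + t) = 233 + 2*t)
(16723 + 348812) + E(G(16), 318) = (16723 + 348812) + (233 + 2*(2*√(-5 - 1*16))) = 365535 + (233 + 2*(2*√(-5 - 16))) = 365535 + (233 + 2*(2*√(-21))) = 365535 + (233 + 2*(2*(I*√21))) = 365535 + (233 + 2*(2*I*√21)) = 365535 + (233 + 4*I*√21) = 365768 + 4*I*√21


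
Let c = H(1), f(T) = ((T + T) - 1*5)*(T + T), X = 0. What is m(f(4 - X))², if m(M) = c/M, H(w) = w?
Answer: 1/576 ≈ 0.0017361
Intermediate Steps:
f(T) = 2*T*(-5 + 2*T) (f(T) = (2*T - 5)*(2*T) = (-5 + 2*T)*(2*T) = 2*T*(-5 + 2*T))
c = 1
m(M) = 1/M
m(f(4 - X))² = (1/(2*(4 - 1*0)*(-5 + 2*(4 - 1*0))))² = (1/(2*(4 + 0)*(-5 + 2*(4 + 0))))² = (1/(2*4*(-5 + 2*4)))² = (1/(2*4*(-5 + 8)))² = (1/(2*4*3))² = (1/24)² = 1/576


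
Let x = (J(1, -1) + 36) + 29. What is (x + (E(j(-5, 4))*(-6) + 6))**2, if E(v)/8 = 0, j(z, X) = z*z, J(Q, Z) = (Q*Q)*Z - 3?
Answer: 4489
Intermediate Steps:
J(Q, Z) = -3 + Z*Q**2 (J(Q, Z) = Q**2*Z - 3 = Z*Q**2 - 3 = -3 + Z*Q**2)
j(z, X) = z**2
x = 61 (x = ((-3 - 1*1**2) + 36) + 29 = ((-3 - 1*1) + 36) + 29 = ((-3 - 1) + 36) + 29 = (-4 + 36) + 29 = 32 + 29 = 61)
E(v) = 0 (E(v) = 8*0 = 0)
(x + (E(j(-5, 4))*(-6) + 6))**2 = (61 + (0*(-6) + 6))**2 = (61 + (0 + 6))**2 = (61 + 6)**2 = 67**2 = 4489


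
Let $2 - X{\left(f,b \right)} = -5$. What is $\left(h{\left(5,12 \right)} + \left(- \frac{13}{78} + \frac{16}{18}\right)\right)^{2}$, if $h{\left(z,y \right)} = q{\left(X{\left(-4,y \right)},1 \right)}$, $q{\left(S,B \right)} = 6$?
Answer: $\frac{14641}{324} \approx 45.188$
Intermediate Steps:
$X{\left(f,b \right)} = 7$ ($X{\left(f,b \right)} = 2 - -5 = 2 + 5 = 7$)
$h{\left(z,y \right)} = 6$
$\left(h{\left(5,12 \right)} + \left(- \frac{13}{78} + \frac{16}{18}\right)\right)^{2} = \left(6 + \left(- \frac{13}{78} + \frac{16}{18}\right)\right)^{2} = \left(6 + \left(\left(-13\right) \frac{1}{78} + 16 \cdot \frac{1}{18}\right)\right)^{2} = \left(6 + \left(- \frac{1}{6} + \frac{8}{9}\right)\right)^{2} = \left(6 + \frac{13}{18}\right)^{2} = \left(\frac{121}{18}\right)^{2} = \frac{14641}{324}$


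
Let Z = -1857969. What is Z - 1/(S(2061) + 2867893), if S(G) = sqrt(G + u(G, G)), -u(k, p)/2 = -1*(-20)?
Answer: -325137074238002375/174995962924 + sqrt(2021)/8224810257428 ≈ -1.8580e+6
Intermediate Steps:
u(k, p) = -40 (u(k, p) = -(-2)*(-20) = -2*20 = -40)
S(G) = sqrt(-40 + G) (S(G) = sqrt(G - 40) = sqrt(-40 + G))
Z - 1/(S(2061) + 2867893) = -1857969 - 1/(sqrt(-40 + 2061) + 2867893) = -1857969 - 1/(sqrt(2021) + 2867893) = -1857969 - 1/(2867893 + sqrt(2021))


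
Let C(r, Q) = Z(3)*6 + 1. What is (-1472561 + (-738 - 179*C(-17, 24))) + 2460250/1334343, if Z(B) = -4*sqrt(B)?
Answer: -1966122594704/1334343 + 4296*sqrt(3) ≈ -1.4660e+6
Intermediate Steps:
C(r, Q) = 1 - 24*sqrt(3) (C(r, Q) = -4*sqrt(3)*6 + 1 = -24*sqrt(3) + 1 = 1 - 24*sqrt(3))
(-1472561 + (-738 - 179*C(-17, 24))) + 2460250/1334343 = (-1472561 + (-738 - 179*(1 - 24*sqrt(3)))) + 2460250/1334343 = (-1472561 + (-738 + (-179 + 4296*sqrt(3)))) + 2460250*(1/1334343) = (-1472561 + (-917 + 4296*sqrt(3))) + 2460250/1334343 = (-1473478 + 4296*sqrt(3)) + 2460250/1334343 = -1966122594704/1334343 + 4296*sqrt(3)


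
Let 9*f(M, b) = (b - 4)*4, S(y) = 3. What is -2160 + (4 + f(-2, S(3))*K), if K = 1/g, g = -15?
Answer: -291056/135 ≈ -2156.0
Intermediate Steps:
K = -1/15 (K = 1/(-15) = -1/15 ≈ -0.066667)
f(M, b) = -16/9 + 4*b/9 (f(M, b) = ((b - 4)*4)/9 = ((-4 + b)*4)/9 = (-16 + 4*b)/9 = -16/9 + 4*b/9)
-2160 + (4 + f(-2, S(3))*K) = -2160 + (4 + (-16/9 + (4/9)*3)*(-1/15)) = -2160 + (4 + (-16/9 + 4/3)*(-1/15)) = -2160 + (4 - 4/9*(-1/15)) = -2160 + (4 + 4/135) = -2160 + 544/135 = -291056/135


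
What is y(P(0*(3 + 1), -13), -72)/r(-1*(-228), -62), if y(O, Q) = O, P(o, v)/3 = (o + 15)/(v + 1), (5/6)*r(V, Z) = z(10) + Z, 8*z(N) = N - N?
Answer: 25/496 ≈ 0.050403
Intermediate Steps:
z(N) = 0 (z(N) = (N - N)/8 = (⅛)*0 = 0)
r(V, Z) = 6*Z/5 (r(V, Z) = 6*(0 + Z)/5 = 6*Z/5)
P(o, v) = 3*(15 + o)/(1 + v) (P(o, v) = 3*((o + 15)/(v + 1)) = 3*((15 + o)/(1 + v)) = 3*(15 + o)/(1 + v))
y(P(0*(3 + 1), -13), -72)/r(-1*(-228), -62) = (3*(15 + 0*(3 + 1))/(1 - 13))/(((6/5)*(-62))) = (3*(15 + 0*4)/(-12))/(-372/5) = (3*(-1/12)*(15 + 0))*(-5/372) = (3*(-1/12)*15)*(-5/372) = -15/4*(-5/372) = 25/496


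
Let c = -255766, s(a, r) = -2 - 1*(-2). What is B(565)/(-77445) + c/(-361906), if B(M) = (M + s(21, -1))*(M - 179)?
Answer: -5912028167/2802781017 ≈ -2.1093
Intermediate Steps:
s(a, r) = 0 (s(a, r) = -2 + 2 = 0)
B(M) = M*(-179 + M) (B(M) = (M + 0)*(M - 179) = M*(-179 + M))
B(565)/(-77445) + c/(-361906) = (565*(-179 + 565))/(-77445) - 255766/(-361906) = (565*386)*(-1/77445) - 255766*(-1/361906) = 218090*(-1/77445) + 127883/180953 = -43618/15489 + 127883/180953 = -5912028167/2802781017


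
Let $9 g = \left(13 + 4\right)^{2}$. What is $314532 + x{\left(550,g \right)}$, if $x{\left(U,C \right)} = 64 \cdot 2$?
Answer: $314660$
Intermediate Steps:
$g = \frac{289}{9}$ ($g = \frac{\left(13 + 4\right)^{2}}{9} = \frac{17^{2}}{9} = \frac{1}{9} \cdot 289 = \frac{289}{9} \approx 32.111$)
$x{\left(U,C \right)} = 128$
$314532 + x{\left(550,g \right)} = 314532 + 128 = 314660$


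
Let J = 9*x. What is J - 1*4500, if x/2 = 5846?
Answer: 100728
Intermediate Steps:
x = 11692 (x = 2*5846 = 11692)
J = 105228 (J = 9*11692 = 105228)
J - 1*4500 = 105228 - 1*4500 = 105228 - 4500 = 100728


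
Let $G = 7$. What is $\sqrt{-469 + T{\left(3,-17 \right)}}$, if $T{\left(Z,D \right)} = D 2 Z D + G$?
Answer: $2 \sqrt{318} \approx 35.665$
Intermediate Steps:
$T{\left(Z,D \right)} = 7 + 2 Z D^{2}$ ($T{\left(Z,D \right)} = D 2 Z D + 7 = 2 D Z D + 7 = 2 Z D^{2} + 7 = 7 + 2 Z D^{2}$)
$\sqrt{-469 + T{\left(3,-17 \right)}} = \sqrt{-469 + \left(7 + 2 \cdot 3 \left(-17\right)^{2}\right)} = \sqrt{-469 + \left(7 + 2 \cdot 3 \cdot 289\right)} = \sqrt{-469 + \left(7 + 1734\right)} = \sqrt{-469 + 1741} = \sqrt{1272} = 2 \sqrt{318}$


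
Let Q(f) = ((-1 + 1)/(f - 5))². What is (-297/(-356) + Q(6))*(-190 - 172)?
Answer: -53757/178 ≈ -302.01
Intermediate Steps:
Q(f) = 0 (Q(f) = (0/(-5 + f))² = 0² = 0)
(-297/(-356) + Q(6))*(-190 - 172) = (-297/(-356) + 0)*(-190 - 172) = (-297*(-1/356) + 0)*(-362) = (297/356 + 0)*(-362) = (297/356)*(-362) = -53757/178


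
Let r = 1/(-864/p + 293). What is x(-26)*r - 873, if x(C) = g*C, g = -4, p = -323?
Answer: -83340527/95503 ≈ -872.65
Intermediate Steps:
x(C) = -4*C
r = 323/95503 (r = 1/(-864/(-323) + 293) = 1/(-864*(-1/323) + 293) = 1/(864/323 + 293) = 1/(95503/323) = 323/95503 ≈ 0.0033821)
x(-26)*r - 873 = -4*(-26)*(323/95503) - 873 = 104*(323/95503) - 873 = 33592/95503 - 873 = -83340527/95503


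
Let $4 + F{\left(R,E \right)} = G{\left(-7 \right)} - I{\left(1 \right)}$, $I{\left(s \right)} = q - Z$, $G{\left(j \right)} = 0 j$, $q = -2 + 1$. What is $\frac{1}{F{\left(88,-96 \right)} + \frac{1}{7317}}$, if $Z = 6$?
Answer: $\frac{7317}{21952} \approx 0.33332$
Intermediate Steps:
$q = -1$
$G{\left(j \right)} = 0$
$I{\left(s \right)} = -7$ ($I{\left(s \right)} = -1 - 6 = -7$)
$F{\left(R,E \right)} = 3$ ($F{\left(R,E \right)} = -4 + \left(0 - -7\right) = -4 + \left(0 + 7\right) = -4 + 7 = 3$)
$\frac{1}{F{\left(88,-96 \right)} + \frac{1}{7317}} = \frac{1}{3 + \frac{1}{7317}} = \frac{1}{\frac{21952}{7317}} = \frac{7317}{21952}$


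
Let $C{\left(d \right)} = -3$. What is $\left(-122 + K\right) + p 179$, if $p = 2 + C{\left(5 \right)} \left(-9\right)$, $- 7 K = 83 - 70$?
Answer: $\frac{35470}{7} \approx 5067.1$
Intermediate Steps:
$K = - \frac{13}{7}$ ($K = - \frac{83 - 70}{7} = \left(- \frac{1}{7}\right) 13 = - \frac{13}{7} \approx -1.8571$)
$p = 29$ ($p = 2 - -27 = 2 + 27 = 29$)
$\left(-122 + K\right) + p 179 = \left(-122 - \frac{13}{7}\right) + 29 \cdot 179 = - \frac{867}{7} + 5191 = \frac{35470}{7}$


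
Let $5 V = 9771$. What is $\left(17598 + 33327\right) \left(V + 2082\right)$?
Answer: $205543485$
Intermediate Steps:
$V = \frac{9771}{5}$ ($V = \frac{1}{5} \cdot 9771 = \frac{9771}{5} \approx 1954.2$)
$\left(17598 + 33327\right) \left(V + 2082\right) = \left(17598 + 33327\right) \left(\frac{9771}{5} + 2082\right) = 50925 \cdot \frac{20181}{5} = 205543485$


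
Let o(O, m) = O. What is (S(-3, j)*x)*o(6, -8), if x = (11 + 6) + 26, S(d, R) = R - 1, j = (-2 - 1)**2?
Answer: 2064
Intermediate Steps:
j = 9 (j = (-3)**2 = 9)
S(d, R) = -1 + R
x = 43 (x = 17 + 26 = 43)
(S(-3, j)*x)*o(6, -8) = ((-1 + 9)*43)*6 = (8*43)*6 = 344*6 = 2064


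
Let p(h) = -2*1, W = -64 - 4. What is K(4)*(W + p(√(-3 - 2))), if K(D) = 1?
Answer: -70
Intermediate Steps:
W = -68
p(h) = -2
K(4)*(W + p(√(-3 - 2))) = 1*(-68 - 2) = 1*(-70) = -70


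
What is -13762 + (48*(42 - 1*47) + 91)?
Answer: -13911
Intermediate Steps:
-13762 + (48*(42 - 1*47) + 91) = -13762 + (48*(42 - 47) + 91) = -13762 + (48*(-5) + 91) = -13762 + (-240 + 91) = -13762 - 149 = -13911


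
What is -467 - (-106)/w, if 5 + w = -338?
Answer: -160287/343 ≈ -467.31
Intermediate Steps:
w = -343 (w = -5 - 338 = -343)
-467 - (-106)/w = -467 - (-106)/(-343) = -467 - (-106)*(-1)/343 = -467 - 1*106/343 = -467 - 106/343 = -160287/343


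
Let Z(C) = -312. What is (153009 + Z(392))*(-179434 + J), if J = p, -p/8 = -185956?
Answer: 199760353158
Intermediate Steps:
p = 1487648 (p = -8*(-185956) = 1487648)
J = 1487648
(153009 + Z(392))*(-179434 + J) = (153009 - 312)*(-179434 + 1487648) = 152697*1308214 = 199760353158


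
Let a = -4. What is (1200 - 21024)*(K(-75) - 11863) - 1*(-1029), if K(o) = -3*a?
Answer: 234935253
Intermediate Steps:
K(o) = 12 (K(o) = -3*(-4) = 12)
(1200 - 21024)*(K(-75) - 11863) - 1*(-1029) = (1200 - 21024)*(12 - 11863) - 1*(-1029) = -19824*(-11851) + 1029 = 234934224 + 1029 = 234935253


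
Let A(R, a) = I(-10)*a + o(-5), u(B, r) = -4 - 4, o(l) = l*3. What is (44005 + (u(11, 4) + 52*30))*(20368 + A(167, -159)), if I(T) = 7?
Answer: 876516680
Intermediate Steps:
o(l) = 3*l
u(B, r) = -8
A(R, a) = -15 + 7*a (A(R, a) = 7*a + 3*(-5) = 7*a - 15 = -15 + 7*a)
(44005 + (u(11, 4) + 52*30))*(20368 + A(167, -159)) = (44005 + (-8 + 52*30))*(20368 + (-15 + 7*(-159))) = (44005 + (-8 + 1560))*(20368 + (-15 - 1113)) = (44005 + 1552)*(20368 - 1128) = 45557*19240 = 876516680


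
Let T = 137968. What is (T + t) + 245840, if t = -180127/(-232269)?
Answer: 89146880479/232269 ≈ 3.8381e+5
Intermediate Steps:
t = 180127/232269 (t = -180127*(-1/232269) = 180127/232269 ≈ 0.77551)
(T + t) + 245840 = (137968 + 180127/232269) + 245840 = 32045869519/232269 + 245840 = 89146880479/232269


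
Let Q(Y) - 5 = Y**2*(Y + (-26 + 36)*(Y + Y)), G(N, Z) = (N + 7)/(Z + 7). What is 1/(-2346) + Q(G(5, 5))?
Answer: 60995/2346 ≈ 26.000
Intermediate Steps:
G(N, Z) = (7 + N)/(7 + Z)
Q(Y) = 5 + 21*Y**3 (Q(Y) = 5 + Y**2*(Y + (-26 + 36)*(Y + Y)) = 5 + Y**2*(Y + 10*(2*Y)) = 5 + Y**2*(Y + 20*Y) = 5 + Y**2*(21*Y) = 5 + 21*Y**3)
1/(-2346) + Q(G(5, 5)) = 1/(-2346) + (5 + 21*((7 + 5)/(7 + 5))**3) = -1/2346 + (5 + 21*(12/12)**3) = -1/2346 + (5 + 21*((1/12)*12)**3) = -1/2346 + (5 + 21*1**3) = -1/2346 + (5 + 21*1) = -1/2346 + (5 + 21) = -1/2346 + 26 = 60995/2346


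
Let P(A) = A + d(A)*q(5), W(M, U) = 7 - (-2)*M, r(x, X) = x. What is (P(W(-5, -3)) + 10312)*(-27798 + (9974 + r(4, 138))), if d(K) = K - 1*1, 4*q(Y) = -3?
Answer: -183759840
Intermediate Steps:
q(Y) = -3/4 (q(Y) = (1/4)*(-3) = -3/4)
d(K) = -1 + K (d(K) = K - 1 = -1 + K)
W(M, U) = 7 + 2*M
P(A) = 3/4 + A/4 (P(A) = A + (-1 + A)*(-3/4) = A + (3/4 - 3*A/4) = 3/4 + A/4)
(P(W(-5, -3)) + 10312)*(-27798 + (9974 + r(4, 138))) = ((3/4 + (7 + 2*(-5))/4) + 10312)*(-27798 + (9974 + 4)) = ((3/4 + (7 - 10)/4) + 10312)*(-27798 + 9978) = ((3/4 + (1/4)*(-3)) + 10312)*(-17820) = ((3/4 - 3/4) + 10312)*(-17820) = (0 + 10312)*(-17820) = 10312*(-17820) = -183759840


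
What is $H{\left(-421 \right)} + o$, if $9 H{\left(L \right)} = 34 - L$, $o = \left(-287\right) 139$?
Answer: $- \frac{358582}{9} \approx -39842.0$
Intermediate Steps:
$o = -39893$
$H{\left(L \right)} = \frac{34}{9} - \frac{L}{9}$ ($H{\left(L \right)} = \frac{34 - L}{9} = \frac{34}{9} - \frac{L}{9}$)
$H{\left(-421 \right)} + o = \left(\frac{34}{9} - - \frac{421}{9}\right) - 39893 = \left(\frac{34}{9} + \frac{421}{9}\right) - 39893 = \frac{455}{9} - 39893 = - \frac{358582}{9}$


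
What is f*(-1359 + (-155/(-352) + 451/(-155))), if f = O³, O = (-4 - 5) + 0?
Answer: 54151408143/54560 ≈ 9.9251e+5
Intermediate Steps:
O = -9 (O = -9 + 0 = -9)
f = -729 (f = (-9)³ = -729)
f*(-1359 + (-155/(-352) + 451/(-155))) = -729*(-1359 + (-155/(-352) + 451/(-155))) = -729*(-1359 + (-155*(-1/352) + 451*(-1/155))) = -729*(-1359 + (155/352 - 451/155)) = -729*(-1359 - 134727/54560) = -729*(-74281767/54560) = 54151408143/54560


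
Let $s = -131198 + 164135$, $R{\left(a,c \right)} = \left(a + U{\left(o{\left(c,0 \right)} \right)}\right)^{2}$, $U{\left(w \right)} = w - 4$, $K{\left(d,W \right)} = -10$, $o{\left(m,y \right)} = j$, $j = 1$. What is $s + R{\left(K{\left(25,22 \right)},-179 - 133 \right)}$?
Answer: $33106$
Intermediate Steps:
$o{\left(m,y \right)} = 1$
$U{\left(w \right)} = -4 + w$ ($U{\left(w \right)} = w - 4 = -4 + w$)
$R{\left(a,c \right)} = \left(-3 + a\right)^{2}$ ($R{\left(a,c \right)} = \left(a + \left(-4 + 1\right)\right)^{2} = \left(a - 3\right)^{2} = \left(-3 + a\right)^{2}$)
$s = 32937$
$s + R{\left(K{\left(25,22 \right)},-179 - 133 \right)} = 32937 + \left(-3 - 10\right)^{2} = 32937 + \left(-13\right)^{2} = 32937 + 169 = 33106$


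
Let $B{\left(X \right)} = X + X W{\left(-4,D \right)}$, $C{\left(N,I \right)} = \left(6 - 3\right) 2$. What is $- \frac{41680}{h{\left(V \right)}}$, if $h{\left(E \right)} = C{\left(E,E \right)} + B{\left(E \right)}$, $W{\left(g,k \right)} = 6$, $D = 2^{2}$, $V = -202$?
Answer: $\frac{2605}{88} \approx 29.602$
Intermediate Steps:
$D = 4$
$C{\left(N,I \right)} = 6$ ($C{\left(N,I \right)} = 3 \cdot 2 = 6$)
$B{\left(X \right)} = 7 X$ ($B{\left(X \right)} = X + X 6 = X + 6 X = 7 X$)
$h{\left(E \right)} = 6 + 7 E$
$- \frac{41680}{h{\left(V \right)}} = - \frac{41680}{6 + 7 \left(-202\right)} = - \frac{41680}{6 - 1414} = - \frac{41680}{-1408} = \left(-41680\right) \left(- \frac{1}{1408}\right) = \frac{2605}{88}$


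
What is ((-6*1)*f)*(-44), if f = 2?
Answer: 528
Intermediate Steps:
((-6*1)*f)*(-44) = (-6*1*2)*(-44) = -6*2*(-44) = -12*(-44) = 528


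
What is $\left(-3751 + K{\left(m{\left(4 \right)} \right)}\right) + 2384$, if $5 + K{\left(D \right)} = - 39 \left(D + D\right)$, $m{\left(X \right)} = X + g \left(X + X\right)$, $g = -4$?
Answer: $812$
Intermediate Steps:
$m{\left(X \right)} = - 7 X$ ($m{\left(X \right)} = X - 4 \left(X + X\right) = X - 4 \cdot 2 X = X - 8 X = - 7 X$)
$K{\left(D \right)} = -5 - 78 D$ ($K{\left(D \right)} = -5 - 39 \left(D + D\right) = -5 - 39 \cdot 2 D = -5 - 78 D$)
$\left(-3751 + K{\left(m{\left(4 \right)} \right)}\right) + 2384 = \left(-3751 - \left(5 + 78 \left(\left(-7\right) 4\right)\right)\right) + 2384 = \left(-3751 - -2179\right) + 2384 = \left(-3751 + \left(-5 + 2184\right)\right) + 2384 = \left(-3751 + 2179\right) + 2384 = -1572 + 2384 = 812$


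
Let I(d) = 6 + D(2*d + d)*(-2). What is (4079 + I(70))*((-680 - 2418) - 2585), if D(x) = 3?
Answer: -23180957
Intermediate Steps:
I(d) = 0 (I(d) = 6 + 3*(-2) = 6 - 6 = 0)
(4079 + I(70))*((-680 - 2418) - 2585) = (4079 + 0)*((-680 - 2418) - 2585) = 4079*(-3098 - 2585) = 4079*(-5683) = -23180957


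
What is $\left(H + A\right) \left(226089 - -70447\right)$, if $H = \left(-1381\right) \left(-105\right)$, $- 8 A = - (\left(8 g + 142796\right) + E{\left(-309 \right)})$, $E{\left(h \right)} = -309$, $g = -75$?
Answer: $48258528109$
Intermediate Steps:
$A = \frac{141887}{8}$ ($A = - \frac{\left(-1\right) \left(\left(8 \left(-75\right) + 142796\right) - 309\right)}{8} = - \frac{\left(-1\right) \left(\left(-600 + 142796\right) - 309\right)}{8} = - \frac{\left(-1\right) \left(142196 - 309\right)}{8} = - \frac{\left(-1\right) 141887}{8} = \left(- \frac{1}{8}\right) \left(-141887\right) = \frac{141887}{8} \approx 17736.0$)
$H = 145005$
$\left(H + A\right) \left(226089 - -70447\right) = \left(145005 + \frac{141887}{8}\right) \left(226089 - -70447\right) = \frac{1301927 \left(226089 + 70447\right)}{8} = \frac{1301927}{8} \cdot 296536 = 48258528109$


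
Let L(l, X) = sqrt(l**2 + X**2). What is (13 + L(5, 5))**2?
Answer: 219 + 130*sqrt(2) ≈ 402.85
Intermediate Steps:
L(l, X) = sqrt(X**2 + l**2)
(13 + L(5, 5))**2 = (13 + sqrt(5**2 + 5**2))**2 = (13 + sqrt(25 + 25))**2 = (13 + sqrt(50))**2 = (13 + 5*sqrt(2))**2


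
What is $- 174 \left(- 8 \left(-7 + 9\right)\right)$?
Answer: $2784$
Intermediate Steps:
$- 174 \left(- 8 \left(-7 + 9\right)\right) = - 174 \left(\left(-8\right) 2\right) = \left(-174\right) \left(-16\right) = 2784$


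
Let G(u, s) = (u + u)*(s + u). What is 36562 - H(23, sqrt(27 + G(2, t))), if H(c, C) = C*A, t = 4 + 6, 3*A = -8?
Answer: 36562 + 40*sqrt(3)/3 ≈ 36585.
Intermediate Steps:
A = -8/3 (A = (1/3)*(-8) = -8/3 ≈ -2.6667)
t = 10
G(u, s) = 2*u*(s + u) (G(u, s) = (2*u)*(s + u) = 2*u*(s + u))
H(c, C) = -8*C/3 (H(c, C) = C*(-8/3) = -8*C/3)
36562 - H(23, sqrt(27 + G(2, t))) = 36562 - (-8)*sqrt(27 + 2*2*(10 + 2))/3 = 36562 - (-8)*sqrt(27 + 2*2*12)/3 = 36562 - (-8)*sqrt(27 + 48)/3 = 36562 - (-8)*sqrt(75)/3 = 36562 - (-8)*5*sqrt(3)/3 = 36562 - (-40)*sqrt(3)/3 = 36562 + 40*sqrt(3)/3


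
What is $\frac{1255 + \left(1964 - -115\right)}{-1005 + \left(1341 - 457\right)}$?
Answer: $- \frac{3334}{121} \approx -27.554$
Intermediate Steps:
$\frac{1255 + \left(1964 - -115\right)}{-1005 + \left(1341 - 457\right)} = \frac{1255 + \left(1964 + 115\right)}{-1005 + 884} = \frac{1255 + 2079}{-121} = 3334 \left(- \frac{1}{121}\right) = - \frac{3334}{121}$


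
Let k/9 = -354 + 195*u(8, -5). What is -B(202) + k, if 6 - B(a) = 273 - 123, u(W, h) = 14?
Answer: 21528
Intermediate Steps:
B(a) = -144 (B(a) = 6 - (273 - 123) = 6 - 1*150 = 6 - 150 = -144)
k = 21384 (k = 9*(-354 + 195*14) = 9*(-354 + 2730) = 9*2376 = 21384)
-B(202) + k = -1*(-144) + 21384 = 144 + 21384 = 21528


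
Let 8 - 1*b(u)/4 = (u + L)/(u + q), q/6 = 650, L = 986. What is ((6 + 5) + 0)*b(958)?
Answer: 812240/2429 ≈ 334.39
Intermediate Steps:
q = 3900 (q = 6*650 = 3900)
b(u) = 32 - 4*(986 + u)/(3900 + u) (b(u) = 32 - 4*(u + 986)/(u + 3900) = 32 - 4*(986 + u)/(3900 + u))
((6 + 5) + 0)*b(958) = ((6 + 5) + 0)*(4*(30214 + 7*958)/(3900 + 958)) = (11 + 0)*(4*(30214 + 6706)/4858) = 11*(4*(1/4858)*36920) = 11*(73840/2429) = 812240/2429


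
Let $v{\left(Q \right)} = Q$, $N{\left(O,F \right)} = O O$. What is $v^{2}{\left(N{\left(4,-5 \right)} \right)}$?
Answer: $256$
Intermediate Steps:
$N{\left(O,F \right)} = O^{2}$
$v^{2}{\left(N{\left(4,-5 \right)} \right)} = \left(4^{2}\right)^{2} = 16^{2} = 256$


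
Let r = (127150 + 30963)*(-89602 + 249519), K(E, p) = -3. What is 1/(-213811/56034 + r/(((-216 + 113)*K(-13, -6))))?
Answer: 5771502/472272397744505 ≈ 1.2221e-8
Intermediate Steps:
r = 25284956621 (r = 158113*159917 = 25284956621)
1/(-213811/56034 + r/(((-216 + 113)*K(-13, -6)))) = 1/(-213811/56034 + 25284956621/(((-216 + 113)*(-3)))) = 1/(-213811*1/56034 + 25284956621/((-103*(-3)))) = 1/(-213811/56034 + 25284956621/309) = 1/(472272397744505/5771502) = 5771502/472272397744505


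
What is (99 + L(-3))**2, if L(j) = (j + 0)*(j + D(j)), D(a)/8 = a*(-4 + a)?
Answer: 156816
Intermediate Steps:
D(a) = 8*a*(-4 + a) (D(a) = 8*(a*(-4 + a)) = 8*a*(-4 + a))
L(j) = j*(j + 8*j*(-4 + j)) (L(j) = (j + 0)*(j + 8*j*(-4 + j)) = j*(j + 8*j*(-4 + j)))
(99 + L(-3))**2 = (99 + (-3)**2*(-31 + 8*(-3)))**2 = (99 + 9*(-31 - 24))**2 = (99 + 9*(-55))**2 = (99 - 495)**2 = (-396)**2 = 156816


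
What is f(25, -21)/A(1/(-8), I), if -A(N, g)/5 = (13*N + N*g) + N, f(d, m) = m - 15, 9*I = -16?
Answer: -1296/275 ≈ -4.7127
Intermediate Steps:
I = -16/9 (I = (⅑)*(-16) = -16/9 ≈ -1.7778)
f(d, m) = -15 + m
A(N, g) = -70*N - 5*N*g (A(N, g) = -5*((13*N + N*g) + N) = -5*(14*N + N*g) = -70*N - 5*N*g)
f(25, -21)/A(1/(-8), I) = (-15 - 21)/((-5*(14 - 16/9)/(-8))) = -36/((-5*(-⅛)*110/9)) = -36/275/36 = -36*36/275 = -1296/275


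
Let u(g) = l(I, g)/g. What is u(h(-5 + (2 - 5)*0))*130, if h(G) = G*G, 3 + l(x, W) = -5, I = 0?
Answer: -208/5 ≈ -41.600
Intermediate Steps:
l(x, W) = -8 (l(x, W) = -3 - 5 = -8)
h(G) = G²
u(g) = -8/g
u(h(-5 + (2 - 5)*0))*130 = -8/(-5 + (2 - 5)*0)²*130 = -8/(-5 - 3*0)²*130 = -8/(-5 + 0)²*130 = -8/((-5)²)*130 = -8/25*130 = -208/5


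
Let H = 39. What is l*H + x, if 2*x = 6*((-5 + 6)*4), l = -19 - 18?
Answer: -1431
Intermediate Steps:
l = -37
x = 12 (x = (6*((-5 + 6)*4))/2 = (6*(1*4))/2 = (6*4)/2 = (½)*24 = 12)
l*H + x = -37*39 + 12 = -1443 + 12 = -1431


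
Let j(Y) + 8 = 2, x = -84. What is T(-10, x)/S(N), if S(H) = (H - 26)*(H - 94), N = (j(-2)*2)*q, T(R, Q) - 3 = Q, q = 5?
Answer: -81/13244 ≈ -0.0061160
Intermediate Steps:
T(R, Q) = 3 + Q
j(Y) = -6 (j(Y) = -8 + 2 = -6)
N = -60 (N = -6*2*5 = -12*5 = -60)
S(H) = (-94 + H)*(-26 + H) (S(H) = (-26 + H)*(-94 + H) = (-94 + H)*(-26 + H))
T(-10, x)/S(N) = (3 - 84)/(2444 + (-60)² - 120*(-60)) = -81/(2444 + 3600 + 7200) = -81/13244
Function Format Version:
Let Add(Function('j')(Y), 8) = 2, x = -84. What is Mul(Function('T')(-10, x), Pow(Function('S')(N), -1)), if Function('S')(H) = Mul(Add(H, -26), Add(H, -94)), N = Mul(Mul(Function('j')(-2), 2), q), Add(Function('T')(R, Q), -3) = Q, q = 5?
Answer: Rational(-81, 13244) ≈ -0.0061160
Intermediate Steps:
Function('T')(R, Q) = Add(3, Q)
Function('j')(Y) = -6 (Function('j')(Y) = Add(-8, 2) = -6)
N = -60 (N = Mul(Mul(-6, 2), 5) = Mul(-12, 5) = -60)
Function('S')(H) = Mul(Add(-94, H), Add(-26, H)) (Function('S')(H) = Mul(Add(-26, H), Add(-94, H)) = Mul(Add(-94, H), Add(-26, H)))
Mul(Function('T')(-10, x), Pow(Function('S')(N), -1)) = Mul(Add(3, -84), Pow(Add(2444, Pow(-60, 2), Mul(-120, -60)), -1)) = Mul(-81, Pow(Add(2444, 3600, 7200), -1)) = Mul(-81, Pow(13244, -1)) = Mul(-81, Rational(1, 13244)) = Rational(-81, 13244)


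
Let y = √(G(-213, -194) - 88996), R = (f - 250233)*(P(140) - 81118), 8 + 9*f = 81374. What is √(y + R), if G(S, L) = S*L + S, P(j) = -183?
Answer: √(176482601031 + 9*I*√47887)/3 ≈ 1.4003e+5 + 0.00078136*I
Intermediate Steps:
f = 27122/3 (f = -8/9 + (⅑)*81374 = -8/9 + 81374/9 = 27122/3 ≈ 9040.7)
R = 58827533677/3 (R = (27122/3 - 250233)*(-183 - 81118) = -723577/3*(-81301) = 58827533677/3 ≈ 1.9609e+10)
G(S, L) = S + L*S (G(S, L) = L*S + S = S + L*S)
y = I*√47887 (y = √(-213*(1 - 194) - 88996) = √(-213*(-193) - 88996) = √(41109 - 88996) = √(-47887) = I*√47887 ≈ 218.83*I)
√(y + R) = √(I*√47887 + 58827533677/3) = √(58827533677/3 + I*√47887)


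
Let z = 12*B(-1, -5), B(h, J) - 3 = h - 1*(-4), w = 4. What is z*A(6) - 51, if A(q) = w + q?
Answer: 669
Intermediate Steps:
B(h, J) = 7 + h (B(h, J) = 3 + (h - 1*(-4)) = 3 + (h + 4) = 3 + (4 + h) = 7 + h)
A(q) = 4 + q
z = 72 (z = 12*(7 - 1) = 12*6 = 72)
z*A(6) - 51 = 72*(4 + 6) - 51 = 72*10 - 51 = 720 - 51 = 669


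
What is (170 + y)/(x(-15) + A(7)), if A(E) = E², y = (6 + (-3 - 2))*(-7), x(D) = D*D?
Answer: 163/274 ≈ 0.59489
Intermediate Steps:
x(D) = D²
y = -7 (y = (6 - 5)*(-7) = 1*(-7) = -7)
(170 + y)/(x(-15) + A(7)) = (170 - 7)/((-15)² + 7²) = 163/(225 + 49) = 163/274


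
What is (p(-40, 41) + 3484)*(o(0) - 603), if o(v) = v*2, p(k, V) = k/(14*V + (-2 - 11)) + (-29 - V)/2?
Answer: -388904649/187 ≈ -2.0797e+6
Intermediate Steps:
p(k, V) = -29/2 - V/2 + k/(-13 + 14*V) (p(k, V) = k/(14*V - 13) + (-29 - V)*(½) = k/(-13 + 14*V) + (-29/2 - V/2) = -29/2 - V/2 + k/(-13 + 14*V))
o(v) = 2*v
(p(-40, 41) + 3484)*(o(0) - 603) = ((377 - 393*41 - 14*41² + 2*(-40))/(2*(-13 + 14*41)) + 3484)*(2*0 - 603) = ((377 - 16113 - 14*1681 - 80)/(2*(-13 + 574)) + 3484)*(0 - 603) = ((½)*(377 - 16113 - 23534 - 80)/561 + 3484)*(-603) = ((½)*(1/561)*(-39350) + 3484)*(-603) = (-19675/561 + 3484)*(-603) = (1934849/561)*(-603) = -388904649/187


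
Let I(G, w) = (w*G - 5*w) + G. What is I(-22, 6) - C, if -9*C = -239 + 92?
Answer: -601/3 ≈ -200.33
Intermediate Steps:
I(G, w) = G - 5*w + G*w (I(G, w) = (G*w - 5*w) + G = (-5*w + G*w) + G = G - 5*w + G*w)
C = 49/3 (C = -(-239 + 92)/9 = -⅑*(-147) = 49/3 ≈ 16.333)
I(-22, 6) - C = (-22 - 5*6 - 22*6) - 1*49/3 = (-22 - 30 - 132) - 49/3 = -184 - 49/3 = -601/3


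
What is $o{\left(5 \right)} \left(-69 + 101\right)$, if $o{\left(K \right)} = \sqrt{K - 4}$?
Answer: $32$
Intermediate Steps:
$o{\left(K \right)} = \sqrt{-4 + K}$
$o{\left(5 \right)} \left(-69 + 101\right) = \sqrt{-4 + 5} \left(-69 + 101\right) = \sqrt{1} \cdot 32 = 1 \cdot 32 = 32$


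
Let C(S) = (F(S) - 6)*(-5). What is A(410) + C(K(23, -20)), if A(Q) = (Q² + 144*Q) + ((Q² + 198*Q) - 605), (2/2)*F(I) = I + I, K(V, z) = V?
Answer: 475615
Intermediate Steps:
F(I) = 2*I (F(I) = I + I = 2*I)
C(S) = 30 - 10*S (C(S) = (2*S - 6)*(-5) = (-6 + 2*S)*(-5) = 30 - 10*S)
A(Q) = -605 + 2*Q² + 342*Q (A(Q) = (Q² + 144*Q) + (-605 + Q² + 198*Q) = -605 + 2*Q² + 342*Q)
A(410) + C(K(23, -20)) = (-605 + 2*410² + 342*410) + (30 - 10*23) = (-605 + 2*168100 + 140220) + (30 - 230) = (-605 + 336200 + 140220) - 200 = 475815 - 200 = 475615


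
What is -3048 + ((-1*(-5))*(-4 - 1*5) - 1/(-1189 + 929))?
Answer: -804179/260 ≈ -3093.0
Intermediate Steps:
-3048 + ((-1*(-5))*(-4 - 1*5) - 1/(-1189 + 929)) = -3048 + (5*(-4 - 5) - 1/(-260)) = -3048 + (5*(-9) - 1*(-1/260)) = -3048 + (-45 + 1/260) = -3048 - 11699/260 = -804179/260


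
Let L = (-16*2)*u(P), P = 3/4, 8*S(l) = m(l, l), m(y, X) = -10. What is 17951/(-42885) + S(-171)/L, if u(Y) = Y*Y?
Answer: -119783/343080 ≈ -0.34914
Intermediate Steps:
S(l) = -5/4 (S(l) = (1/8)*(-10) = -5/4)
P = 3/4 (P = 3*(1/4) = 3/4 ≈ 0.75000)
u(Y) = Y**2
L = -18 (L = (-16*2)*(3/4)**2 = -32*9/16 = -18)
17951/(-42885) + S(-171)/L = 17951/(-42885) - 5/4/(-18) = 17951*(-1/42885) - 5/4*(-1/18) = -17951/42885 + 5/72 = -119783/343080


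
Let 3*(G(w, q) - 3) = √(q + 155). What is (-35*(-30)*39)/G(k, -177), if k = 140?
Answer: 1105650/103 - 122850*I*√22/103 ≈ 10734.0 - 5594.3*I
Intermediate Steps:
G(w, q) = 3 + √(155 + q)/3 (G(w, q) = 3 + √(q + 155)/3 = 3 + √(155 + q)/3)
(-35*(-30)*39)/G(k, -177) = (-35*(-30)*39)/(3 + √(155 - 177)/3) = (1050*39)/(3 + √(-22)/3) = 40950/(3 + (I*√22)/3) = 40950/(3 + I*√22/3)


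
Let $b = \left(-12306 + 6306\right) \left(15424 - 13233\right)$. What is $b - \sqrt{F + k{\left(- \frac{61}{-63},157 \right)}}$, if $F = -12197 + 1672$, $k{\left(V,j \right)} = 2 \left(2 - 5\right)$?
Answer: $-13146000 - i \sqrt{10531} \approx -1.3146 \cdot 10^{7} - 102.62 i$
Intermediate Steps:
$k{\left(V,j \right)} = -6$ ($k{\left(V,j \right)} = 2 \left(-3\right) = -6$)
$F = -10525$
$b = -13146000$ ($b = \left(-6000\right) 2191 = -13146000$)
$b - \sqrt{F + k{\left(- \frac{61}{-63},157 \right)}} = -13146000 - \sqrt{-10525 - 6} = -13146000 - \sqrt{-10531} = -13146000 - i \sqrt{10531}$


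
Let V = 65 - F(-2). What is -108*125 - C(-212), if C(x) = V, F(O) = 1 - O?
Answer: -13562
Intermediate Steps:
V = 62 (V = 65 - (1 - 1*(-2)) = 65 - (1 + 2) = 65 - 1*3 = 65 - 3 = 62)
C(x) = 62
-108*125 - C(-212) = -108*125 - 1*62 = -13500 - 62 = -13562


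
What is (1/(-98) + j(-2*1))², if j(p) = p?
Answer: 38809/9604 ≈ 4.0409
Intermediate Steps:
(1/(-98) + j(-2*1))² = (1/(-98) - 2*1)² = (-1/98 - 2)² = (-197/98)² = 38809/9604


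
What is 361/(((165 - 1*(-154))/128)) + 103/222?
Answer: 10291033/70818 ≈ 145.32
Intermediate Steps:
361/(((165 - 1*(-154))/128)) + 103/222 = 361/(((165 + 154)*(1/128))) + 103*(1/222) = 361/((319*(1/128))) + 103/222 = 361/(319/128) + 103/222 = 361*(128/319) + 103/222 = 46208/319 + 103/222 = 10291033/70818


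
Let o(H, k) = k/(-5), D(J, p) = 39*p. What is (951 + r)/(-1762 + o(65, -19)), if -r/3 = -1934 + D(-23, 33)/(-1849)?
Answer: -62450790/16254559 ≈ -3.8420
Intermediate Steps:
r = 10731759/1849 (r = -3*(-1934 + (39*33)/(-1849)) = -3*(-1934 + 1287*(-1/1849)) = -3*(-1934 - 1287/1849) = -3*(-3577253/1849) = 10731759/1849 ≈ 5804.1)
o(H, k) = -k/5 (o(H, k) = k*(-1/5) = -k/5)
(951 + r)/(-1762 + o(65, -19)) = (951 + 10731759/1849)/(-1762 - 1/5*(-19)) = 12490158/(1849*(-1762 + 19/5)) = 12490158/(1849*(-8791/5)) = (12490158/1849)*(-5/8791) = -62450790/16254559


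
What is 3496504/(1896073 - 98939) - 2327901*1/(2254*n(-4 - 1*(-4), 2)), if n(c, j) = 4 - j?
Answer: -2083893897851/4050740036 ≈ -514.45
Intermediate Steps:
3496504/(1896073 - 98939) - 2327901*1/(2254*n(-4 - 1*(-4), 2)) = 3496504/(1896073 - 98939) - 2327901*1/(2254*(4 - 1*2)) = 3496504/1797134 - 2327901*1/(2254*(4 - 2)) = 3496504*(1/1797134) - 2327901/(2254*2) = 1748252/898567 - 2327901/4508 = -2083893897851/4050740036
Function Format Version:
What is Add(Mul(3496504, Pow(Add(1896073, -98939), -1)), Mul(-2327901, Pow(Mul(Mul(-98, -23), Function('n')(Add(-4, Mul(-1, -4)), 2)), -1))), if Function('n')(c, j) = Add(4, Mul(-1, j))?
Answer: Rational(-2083893897851, 4050740036) ≈ -514.45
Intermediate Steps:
Add(Mul(3496504, Pow(Add(1896073, -98939), -1)), Mul(-2327901, Pow(Mul(Mul(-98, -23), Function('n')(Add(-4, Mul(-1, -4)), 2)), -1))) = Add(Mul(3496504, Pow(Add(1896073, -98939), -1)), Mul(-2327901, Pow(Mul(Mul(-98, -23), Add(4, Mul(-1, 2))), -1))) = Add(Mul(3496504, Pow(1797134, -1)), Mul(-2327901, Pow(Mul(2254, Add(4, -2)), -1))) = Add(Mul(3496504, Rational(1, 1797134)), Mul(-2327901, Pow(Mul(2254, 2), -1))) = Add(Rational(1748252, 898567), Mul(-2327901, Pow(4508, -1))) = Add(Rational(1748252, 898567), Mul(-2327901, Rational(1, 4508))) = Add(Rational(1748252, 898567), Rational(-2327901, 4508)) = Rational(-2083893897851, 4050740036)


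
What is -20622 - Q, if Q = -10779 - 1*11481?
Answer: 1638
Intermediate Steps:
Q = -22260 (Q = -10779 - 11481 = -22260)
-20622 - Q = -20622 - 1*(-22260) = -20622 + 22260 = 1638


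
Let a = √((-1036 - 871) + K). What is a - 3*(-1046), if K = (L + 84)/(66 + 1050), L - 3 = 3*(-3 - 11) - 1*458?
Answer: 3138 + 5*I*√2639495/186 ≈ 3138.0 + 43.673*I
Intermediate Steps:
L = -497 (L = 3 + (3*(-3 - 11) - 1*458) = 3 + (3*(-14) - 458) = 3 + (-42 - 458) = 3 - 500 = -497)
K = -413/1116 (K = (-497 + 84)/(66 + 1050) = -413/1116 ≈ -0.37007)
a = 5*I*√2639495/186 (a = √((-1036 - 871) - 413/1116) = √(-1907 - 413/1116) = √(-2128625/1116) = 5*I*√2639495/186 ≈ 43.673*I)
a - 3*(-1046) = 5*I*√2639495/186 - 3*(-1046) = 5*I*√2639495/186 + 3138 = 3138 + 5*I*√2639495/186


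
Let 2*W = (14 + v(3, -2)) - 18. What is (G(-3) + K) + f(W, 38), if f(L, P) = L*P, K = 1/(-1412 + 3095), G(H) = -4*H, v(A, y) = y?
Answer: -171665/1683 ≈ -102.00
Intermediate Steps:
W = -3 (W = ((14 - 2) - 18)/2 = (12 - 18)/2 = (½)*(-6) = -3)
K = 1/1683 ≈ 0.00059418
(G(-3) + K) + f(W, 38) = (-4*(-3) + 1/1683) - 3*38 = (12 + 1/1683) - 114 = 20197/1683 - 114 = -171665/1683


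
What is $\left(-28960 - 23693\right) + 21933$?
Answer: $-30720$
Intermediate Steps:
$\left(-28960 - 23693\right) + 21933 = -52653 + 21933 = -30720$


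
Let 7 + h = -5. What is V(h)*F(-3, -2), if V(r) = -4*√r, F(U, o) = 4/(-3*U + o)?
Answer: -32*I*√3/7 ≈ -7.9179*I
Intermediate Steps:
F(U, o) = 4/(o - 3*U)
h = -12 (h = -7 - 5 = -12)
V(h)*F(-3, -2) = (-8*I*√3)*(4/(-2 - 3*(-3))) = (-8*I*√3)*(4/(-2 + 9)) = (-8*I*√3)*(4/7) = (-8*I*√3)*(4*(⅐)) = -8*I*√3*(4/7) = -32*I*√3/7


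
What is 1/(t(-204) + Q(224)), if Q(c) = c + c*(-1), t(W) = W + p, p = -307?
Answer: -1/511 ≈ -0.0019569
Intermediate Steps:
t(W) = -307 + W (t(W) = W - 307 = -307 + W)
Q(c) = 0 (Q(c) = c - c = 0)
1/(t(-204) + Q(224)) = 1/((-307 - 204) + 0) = 1/(-511 + 0) = 1/(-511) = -1/511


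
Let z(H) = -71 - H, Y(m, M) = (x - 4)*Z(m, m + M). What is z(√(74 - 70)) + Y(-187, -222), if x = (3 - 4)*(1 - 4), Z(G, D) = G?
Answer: 114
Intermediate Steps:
x = 3 (x = -1*(-3) = 3)
Y(m, M) = -m (Y(m, M) = (3 - 4)*m = -m)
z(√(74 - 70)) + Y(-187, -222) = (-71 - √(74 - 70)) - 1*(-187) = (-71 - √4) + 187 = (-71 - 1*2) + 187 = (-71 - 2) + 187 = -73 + 187 = 114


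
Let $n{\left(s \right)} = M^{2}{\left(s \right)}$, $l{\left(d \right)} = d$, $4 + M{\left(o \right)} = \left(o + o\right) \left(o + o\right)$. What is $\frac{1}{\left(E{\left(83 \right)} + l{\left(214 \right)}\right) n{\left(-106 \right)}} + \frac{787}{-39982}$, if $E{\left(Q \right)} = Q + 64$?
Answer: $- \frac{286891759972609}{14574976299903600} \approx -0.019684$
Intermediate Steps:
$M{\left(o \right)} = -4 + 4 o^{2}$ ($M{\left(o \right)} = -4 + \left(o + o\right) \left(o + o\right) = -4 + 2 o 2 o = -4 + 4 o^{2}$)
$E{\left(Q \right)} = 64 + Q$
$n{\left(s \right)} = \left(-4 + 4 s^{2}\right)^{2}$
$\frac{1}{\left(E{\left(83 \right)} + l{\left(214 \right)}\right) n{\left(-106 \right)}} + \frac{787}{-39982} = \frac{1}{\left(\left(64 + 83\right) + 214\right) 16 \left(-1 + \left(-106\right)^{2}\right)^{2}} + \frac{787}{-39982} = \frac{1}{\left(147 + 214\right) 16 \left(-1 + 11236\right)^{2}} + 787 \left(- \frac{1}{39982}\right) = \frac{1}{361 \cdot 16 \cdot 11235^{2}} - \frac{787}{39982} = \frac{1}{361 \cdot 16 \cdot 126225225} - \frac{787}{39982} = \frac{1}{361 \cdot 2019603600} - \frac{787}{39982} = \frac{1}{361} \cdot \frac{1}{2019603600} - \frac{787}{39982} = \frac{1}{729076899600} - \frac{787}{39982} = - \frac{286891759972609}{14574976299903600}$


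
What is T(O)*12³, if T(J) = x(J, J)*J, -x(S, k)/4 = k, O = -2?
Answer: -27648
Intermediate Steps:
x(S, k) = -4*k
T(J) = -4*J² (T(J) = (-4*J)*J = -4*J²)
T(O)*12³ = -4*(-2)²*12³ = -4*4*1728 = -16*1728 = -27648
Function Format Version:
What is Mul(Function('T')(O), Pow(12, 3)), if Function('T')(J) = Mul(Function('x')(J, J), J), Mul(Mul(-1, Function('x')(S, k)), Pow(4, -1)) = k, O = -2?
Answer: -27648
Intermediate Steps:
Function('x')(S, k) = Mul(-4, k)
Function('T')(J) = Mul(-4, Pow(J, 2)) (Function('T')(J) = Mul(Mul(-4, J), J) = Mul(-4, Pow(J, 2)))
Mul(Function('T')(O), Pow(12, 3)) = Mul(Mul(-4, Pow(-2, 2)), Pow(12, 3)) = Mul(Mul(-4, 4), 1728) = Mul(-16, 1728) = -27648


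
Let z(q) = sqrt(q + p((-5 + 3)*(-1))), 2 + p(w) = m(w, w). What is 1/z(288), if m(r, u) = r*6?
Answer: sqrt(298)/298 ≈ 0.057928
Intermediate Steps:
m(r, u) = 6*r
p(w) = -2 + 6*w
z(q) = sqrt(10 + q) (z(q) = sqrt(q + (-2 + 6*((-5 + 3)*(-1)))) = sqrt(q + (-2 + 6*(-2*(-1)))) = sqrt(q + (-2 + 6*2)) = sqrt(q + (-2 + 12)) = sqrt(q + 10) = sqrt(10 + q))
1/z(288) = 1/(sqrt(10 + 288)) = 1/(sqrt(298)) = sqrt(298)/298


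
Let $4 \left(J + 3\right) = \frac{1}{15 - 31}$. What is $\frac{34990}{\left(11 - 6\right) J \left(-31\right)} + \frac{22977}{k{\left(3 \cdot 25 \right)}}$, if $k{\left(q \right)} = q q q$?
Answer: $\frac{7003091533}{93484375} \approx 74.912$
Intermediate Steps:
$J = - \frac{193}{64}$ ($J = -3 + \frac{1}{4 \left(15 - 31\right)} = -3 + \frac{1}{4 \left(-16\right)} = -3 + \frac{1}{4} \left(- \frac{1}{16}\right) = -3 - \frac{1}{64} = - \frac{193}{64} \approx -3.0156$)
$k{\left(q \right)} = q^{3}$ ($k{\left(q \right)} = q^{2} q = q^{3}$)
$\frac{34990}{\left(11 - 6\right) J \left(-31\right)} + \frac{22977}{k{\left(3 \cdot 25 \right)}} = \frac{34990}{\left(11 - 6\right) \left(- \frac{193}{64}\right) \left(-31\right)} + \frac{22977}{\left(3 \cdot 25\right)^{3}} = \frac{34990}{\left(11 - 6\right) \left(- \frac{193}{64}\right) \left(-31\right)} + \frac{22977}{75^{3}} = \frac{34990}{5 \left(- \frac{193}{64}\right) \left(-31\right)} + \frac{22977}{421875} = \frac{34990}{\left(- \frac{965}{64}\right) \left(-31\right)} + 22977 \cdot \frac{1}{421875} = \frac{34990}{\frac{29915}{64}} + \frac{851}{15625} = 34990 \cdot \frac{64}{29915} + \frac{851}{15625} = \frac{447872}{5983} + \frac{851}{15625} = \frac{7003091533}{93484375}$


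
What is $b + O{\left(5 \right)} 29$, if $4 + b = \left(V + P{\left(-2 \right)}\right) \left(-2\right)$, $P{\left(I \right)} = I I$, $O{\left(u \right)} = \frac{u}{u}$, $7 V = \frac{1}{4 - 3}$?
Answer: $\frac{117}{7} \approx 16.714$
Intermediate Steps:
$V = \frac{1}{7}$ ($V = \frac{1}{7 \left(4 - 3\right)} = \frac{1}{7 \cdot 1} = \frac{1}{7} \cdot 1 = \frac{1}{7} \approx 0.14286$)
$O{\left(u \right)} = 1$
$P{\left(I \right)} = I^{2}$
$b = - \frac{86}{7}$ ($b = -4 + \left(\frac{1}{7} + \left(-2\right)^{2}\right) \left(-2\right) = -4 + \left(\frac{1}{7} + 4\right) \left(-2\right) = -4 + \frac{29}{7} \left(-2\right) = -4 - \frac{58}{7} = - \frac{86}{7} \approx -12.286$)
$b + O{\left(5 \right)} 29 = - \frac{86}{7} + 1 \cdot 29 = - \frac{86}{7} + 29 = \frac{117}{7}$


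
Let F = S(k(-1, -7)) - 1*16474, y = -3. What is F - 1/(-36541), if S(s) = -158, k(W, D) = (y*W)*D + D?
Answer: -607749911/36541 ≈ -16632.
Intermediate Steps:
k(W, D) = D - 3*D*W (k(W, D) = (-3*W)*D + D = -3*D*W + D = D - 3*D*W)
F = -16632 (F = -158 - 1*16474 = -158 - 16474 = -16632)
F - 1/(-36541) = -16632 - 1/(-36541) = -16632 - 1*(-1/36541) = -16632 + 1/36541 = -607749911/36541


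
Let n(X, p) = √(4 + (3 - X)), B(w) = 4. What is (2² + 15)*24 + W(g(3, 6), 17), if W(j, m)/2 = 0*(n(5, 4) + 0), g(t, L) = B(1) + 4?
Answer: 456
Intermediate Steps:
n(X, p) = √(7 - X)
g(t, L) = 8 (g(t, L) = 4 + 4 = 8)
W(j, m) = 0 (W(j, m) = 2*(0*(√(7 - 1*5) + 0)) = 2*(0*(√(7 - 5) + 0)) = 2*(0*(√2 + 0)) = 2*(0*√2) = 2*0 = 0)
(2² + 15)*24 + W(g(3, 6), 17) = (2² + 15)*24 + 0 = (4 + 15)*24 + 0 = 19*24 + 0 = 456 + 0 = 456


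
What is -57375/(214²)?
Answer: -57375/45796 ≈ -1.2528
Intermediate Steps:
-57375/(214²) = -57375/45796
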